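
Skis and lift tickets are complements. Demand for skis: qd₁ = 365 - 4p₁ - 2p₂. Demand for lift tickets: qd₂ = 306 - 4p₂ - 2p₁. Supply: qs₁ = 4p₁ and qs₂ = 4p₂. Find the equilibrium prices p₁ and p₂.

Market 1: 365 - 4p₁ - 2p₂ = 4p₁ → 8p₁ + 2p₂ = 365.
Market 2: 8p₂ + 2p₁ = 306.
Eliminating p₂: 8×(1) − 2×(2) gives 60p₁ = 2308, so p₁ = 577/15.
Back-substitute into (2): p₂ = (306 − 2×577/15) / 8 = 859/30.

p₁ = 577/15, p₂ = 859/30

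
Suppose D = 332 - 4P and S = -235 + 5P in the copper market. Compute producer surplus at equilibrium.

Producer surplus = 640

Equilibrium: 332 - 4P = -235 + 5P gives P* = 63, Q* = 80.
Supply starts at P = 47 (where S = 0).
PS = ½(63 − 47)(80) = 640.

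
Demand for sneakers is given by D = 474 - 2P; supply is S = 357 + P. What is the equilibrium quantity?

Set D = S: 474 - 2P = 357 + P.
117 = 3P, so P* = 39.
Q* = 474 − 2(39) = 396.

Q* = 396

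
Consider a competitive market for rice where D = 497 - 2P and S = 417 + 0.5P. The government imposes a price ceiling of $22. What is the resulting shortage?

Equilibrium price would be P* = 32, so the ceiling at 22 binds.
At P = 22: D = 497 − 2(22) = 453, S = 417 + 0.5(22) = 428.
Shortage = 453 − 428 = 25.

Shortage = 25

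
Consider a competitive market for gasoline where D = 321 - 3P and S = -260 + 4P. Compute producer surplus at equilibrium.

Equilibrium: 321 - 3P = -260 + 4P gives P* = 83, Q* = 72.
Supply starts at P = 65 (where S = 0).
PS = ½(83 − 65)(72) = 648.

Producer surplus = 648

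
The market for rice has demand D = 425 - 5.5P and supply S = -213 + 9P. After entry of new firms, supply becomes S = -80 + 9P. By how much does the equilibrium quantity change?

Original equilibrium: P* = 44, Q* = 183.
New equilibrium: 425 - 5.5P = -80 + 9P, so 505 = 14.5P and P' = 1010/29; Q' = 425 − 5.5(1010/29) = 6770/29.
Change in quantity: 6770/29 − 183 = 1463/29.

ΔQ = 1463/29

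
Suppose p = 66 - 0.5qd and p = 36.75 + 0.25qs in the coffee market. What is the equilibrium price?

Set the two price expressions equal: 66 - 0.5q = 36.75 + 0.25q.
29.25 = 0.75q, so q* = 39.
p* = 66 − (0.5)(39) = 46.5.

p* = 46.5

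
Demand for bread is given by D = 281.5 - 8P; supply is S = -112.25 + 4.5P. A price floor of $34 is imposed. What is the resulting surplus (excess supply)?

Equilibrium price would be P* = 31.5, so the floor at 34 binds.
At P = 34: D = 9.5, S = 40.75.
Surplus = 40.75 − 9.5 = 31.25.

Surplus = 31.25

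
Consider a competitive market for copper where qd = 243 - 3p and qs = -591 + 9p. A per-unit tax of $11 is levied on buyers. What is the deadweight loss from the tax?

Pre-tax equilibrium: p* = 69.5, q* = 34.5.
Tax on buyers shifts demand to qd = 243 − 3(p + 11) = 210 - 3p.
210 - 3p = -591 + 9p gives seller price ps = 66.75; buyers pay pb = 66.75 + 11 = 77.75.
New quantity: q = 243 − 3(77.75) = 9.75.
DWL = ½ × 11 × (34.5 − 9.75) = 136.125.

Deadweight loss = 136.125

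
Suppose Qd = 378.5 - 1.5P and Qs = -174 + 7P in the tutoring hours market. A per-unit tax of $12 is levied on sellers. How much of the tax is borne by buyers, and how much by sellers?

Pre-tax equilibrium: P* = 65, Q* = 281.
Tax on sellers shifts supply to Qs = -174 + 7(P − 12) = -258 + 7P.
378.5 - 1.5P = -258 + 7P gives buyer price Pb = 1273/17; sellers receive Ps = 1273/17 − 12 = 1069/17.
New quantity: Q = 378.5 − 1.5(1273/17) = 4525/17.
Buyer burden = 1273/17 − 65 = 168/17; seller burden = 65 − 1069/17 = 36/17.

Buyers bear 168/17, sellers bear 36/17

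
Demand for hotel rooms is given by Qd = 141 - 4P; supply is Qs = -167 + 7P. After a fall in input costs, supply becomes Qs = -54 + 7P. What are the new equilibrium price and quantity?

Original equilibrium: P* = 28, Q* = 29.
New equilibrium: 141 - 4P = -54 + 7P, so 195 = 11P and P' = 195/11; Q' = 141 − 4(195/11) = 771/11.

P' = 195/11, Q' = 771/11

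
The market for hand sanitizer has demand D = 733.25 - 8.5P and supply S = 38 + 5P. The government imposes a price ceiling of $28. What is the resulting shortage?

Shortage = 317.25

Equilibrium price would be P* = 51.5, so the ceiling at 28 binds.
At P = 28: D = 733.25 − 8.5(28) = 495.25, S = 38 + 5(28) = 178.
Shortage = 495.25 − 178 = 317.25.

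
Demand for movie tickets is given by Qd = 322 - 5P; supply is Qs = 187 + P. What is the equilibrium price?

P* = 22.5

Set Qd = Qs: 322 - 5P = 187 + P.
135 = 6P, so P* = 22.5.
Q* = 322 − 5(22.5) = 209.5.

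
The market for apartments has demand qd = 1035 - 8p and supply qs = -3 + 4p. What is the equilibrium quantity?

Set qd = qs: 1035 - 8p = -3 + 4p.
1038 = 12p, so p* = 86.5.
q* = 1035 − 8(86.5) = 343.

q* = 343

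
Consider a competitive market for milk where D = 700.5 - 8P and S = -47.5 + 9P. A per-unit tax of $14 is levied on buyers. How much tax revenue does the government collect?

Tax revenue = 68831/17

Pre-tax equilibrium: P* = 44, Q* = 348.5.
Tax on buyers shifts demand to D = 700.5 − 8(P + 14) = 588.5 - 8P.
588.5 - 8P = -47.5 + 9P gives seller price Ps = 636/17; buyers pay Pb = 636/17 + 14 = 874/17.
New quantity: Q = 700.5 − 8(874/17) = 9833/34.
Revenue = 14 × 9833/34 = 68831/17.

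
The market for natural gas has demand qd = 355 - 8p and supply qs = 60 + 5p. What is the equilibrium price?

Set qd = qs: 355 - 8p = 60 + 5p.
295 = 13p, so p* = 295/13.
q* = 355 − 8(295/13) = 2255/13.

p* = 295/13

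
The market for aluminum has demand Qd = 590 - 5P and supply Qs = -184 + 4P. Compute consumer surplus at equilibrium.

Equilibrium: 590 - 5P = -184 + 4P gives P* = 86, Q* = 160.
Demand choke price (Qd = 0): P = 118.
CS = ½(118 − 86)(160) = 2560.

Consumer surplus = 2560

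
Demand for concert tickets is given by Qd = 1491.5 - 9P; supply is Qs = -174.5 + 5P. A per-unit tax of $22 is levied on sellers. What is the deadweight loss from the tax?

Deadweight loss = 5445/7

Pre-tax equilibrium: P* = 119, Q* = 420.5.
Tax on sellers shifts supply to Qs = -174.5 + 5(P − 22) = -284.5 + 5P.
1491.5 - 9P = -284.5 + 5P gives buyer price Pb = 888/7; sellers receive Ps = 888/7 − 22 = 734/7.
New quantity: Q = 1491.5 − 9(888/7) = 4897/14.
DWL = ½ × 22 × (420.5 − 4897/14) = 5445/7.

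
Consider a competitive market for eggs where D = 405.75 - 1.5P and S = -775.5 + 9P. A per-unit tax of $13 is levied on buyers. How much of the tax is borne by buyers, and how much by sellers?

Buyers bear 78/7, sellers bear 13/7

Pre-tax equilibrium: P* = 112.5, Q* = 237.
Tax on buyers shifts demand to D = 405.75 − 1.5(P + 13) = 386.25 - 1.5P.
386.25 - 1.5P = -775.5 + 9P gives seller price Ps = 1549/14; buyers pay Pb = 1549/14 + 13 = 1731/14.
New quantity: Q = 405.75 − 1.5(1731/14) = 1542/7.
Buyer burden = 1731/14 − 112.5 = 78/7; seller burden = 112.5 − 1549/14 = 13/7.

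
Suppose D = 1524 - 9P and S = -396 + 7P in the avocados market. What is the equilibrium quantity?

Set D = S: 1524 - 9P = -396 + 7P.
1920 = 16P, so P* = 120.
Q* = 1524 − 9(120) = 444.

Q* = 444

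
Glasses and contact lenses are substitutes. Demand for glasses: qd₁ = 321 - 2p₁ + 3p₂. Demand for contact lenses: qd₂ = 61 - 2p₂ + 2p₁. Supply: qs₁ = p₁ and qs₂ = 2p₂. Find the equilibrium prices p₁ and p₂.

p₁ = 244.5, p₂ = 137.5

Market 1: 321 - 2p₁ + 3p₂ = p₁ → 3p₁ - 3p₂ = 321.
Market 2: 4p₂ - 2p₁ = 61.
Eliminating p₂: 4×(1) + 3×(2) gives 6p₁ = 1467, so p₁ = 244.5.
Back-substitute into (2): p₂ = (61 + 2×244.5) / 4 = 137.5.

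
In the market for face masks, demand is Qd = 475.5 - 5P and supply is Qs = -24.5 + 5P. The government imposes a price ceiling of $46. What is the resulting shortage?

Equilibrium price would be P* = 50, so the ceiling at 46 binds.
At P = 46: Qd = 475.5 − 5(46) = 245.5, Qs = -24.5 + 5(46) = 205.5.
Shortage = 245.5 − 205.5 = 40.

Shortage = 40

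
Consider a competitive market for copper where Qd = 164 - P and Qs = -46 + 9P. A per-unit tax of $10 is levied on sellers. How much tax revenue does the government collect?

Tax revenue = 1340

Pre-tax equilibrium: P* = 21, Q* = 143.
Tax on sellers shifts supply to Qs = -46 + 9(P − 10) = -136 + 9P.
164 - P = -136 + 9P gives buyer price Pb = 30; sellers receive Ps = 30 − 10 = 20.
New quantity: Q = 164 − 1(30) = 134.
Revenue = 10 × 134 = 1340.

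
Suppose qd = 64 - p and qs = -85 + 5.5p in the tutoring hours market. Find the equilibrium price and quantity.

Set qd = qs: 64 - p = -85 + 5.5p.
149 = 6.5p, so p* = 298/13.
q* = 64 − 1(298/13) = 534/13.

p* = 298/13, q* = 534/13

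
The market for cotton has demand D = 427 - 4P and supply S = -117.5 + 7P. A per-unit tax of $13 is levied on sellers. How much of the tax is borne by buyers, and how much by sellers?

Pre-tax equilibrium: P* = 49.5, Q* = 229.
Tax on sellers shifts supply to S = -117.5 + 7(P − 13) = -208.5 + 7P.
427 - 4P = -208.5 + 7P gives buyer price Pb = 1271/22; sellers receive Ps = 1271/22 − 13 = 985/22.
New quantity: Q = 427 − 4(1271/22) = 2155/11.
Buyer burden = 1271/22 − 49.5 = 91/11; seller burden = 49.5 − 985/22 = 52/11.

Buyers bear 91/11, sellers bear 52/11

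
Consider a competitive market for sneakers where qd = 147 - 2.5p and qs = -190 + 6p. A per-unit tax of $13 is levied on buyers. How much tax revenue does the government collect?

Tax revenue = 5512/17

Pre-tax equilibrium: p* = 674/17, q* = 814/17.
Tax on buyers shifts demand to qd = 147 − 2.5(p + 13) = 114.5 - 2.5p.
114.5 - 2.5p = -190 + 6p gives seller price ps = 609/17; buyers pay pb = 609/17 + 13 = 830/17.
New quantity: q = 147 − 2.5(830/17) = 424/17.
Revenue = 13 × 424/17 = 5512/17.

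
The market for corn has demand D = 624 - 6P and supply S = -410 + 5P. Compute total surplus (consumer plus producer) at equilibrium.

Equilibrium: 624 - 6P = -410 + 5P gives P* = 94, Q* = 60.
Demand choke price: P = 104; supply starts at P = 82.
CS = ½(104 − 94)(60) = 300; PS = ½(94 − 82)(60) = 360.

Total surplus = 660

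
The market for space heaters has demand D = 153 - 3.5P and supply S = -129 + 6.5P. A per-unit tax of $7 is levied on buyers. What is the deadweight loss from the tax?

Deadweight loss = 55.7375

Pre-tax equilibrium: P* = 28.2, Q* = 54.3.
Tax on buyers shifts demand to D = 153 − 3.5(P + 7) = 128.5 - 3.5P.
128.5 - 3.5P = -129 + 6.5P gives seller price Ps = 25.75; buyers pay Pb = 25.75 + 7 = 32.75.
New quantity: Q = 153 − 3.5(32.75) = 38.375.
DWL = ½ × 7 × (54.3 − 38.375) = 55.7375.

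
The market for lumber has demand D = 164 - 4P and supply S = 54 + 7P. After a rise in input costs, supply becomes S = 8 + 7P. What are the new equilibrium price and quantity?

P' = 156/11, Q' = 1180/11

Original equilibrium: P* = 10, Q* = 124.
New equilibrium: 164 - 4P = 8 + 7P, so 156 = 11P and P' = 156/11; Q' = 164 − 4(156/11) = 1180/11.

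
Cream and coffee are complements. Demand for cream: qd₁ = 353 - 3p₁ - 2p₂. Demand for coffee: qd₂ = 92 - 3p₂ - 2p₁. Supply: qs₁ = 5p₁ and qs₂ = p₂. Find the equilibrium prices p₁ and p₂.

p₁ = 307/7, p₂ = 15/14

Market 1: 353 - 3p₁ - 2p₂ = 5p₁ → 8p₁ + 2p₂ = 353.
Market 2: 4p₂ + 2p₁ = 92.
Eliminating p₂: 4×(1) − 2×(2) gives 28p₁ = 1228, so p₁ = 307/7.
Back-substitute into (2): p₂ = (92 − 2×307/7) / 4 = 15/14.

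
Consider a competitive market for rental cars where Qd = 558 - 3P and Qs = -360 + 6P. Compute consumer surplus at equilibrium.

Consumer surplus = 10584

Equilibrium: 558 - 3P = -360 + 6P gives P* = 102, Q* = 252.
Demand choke price (Qd = 0): P = 186.
CS = ½(186 − 102)(252) = 10584.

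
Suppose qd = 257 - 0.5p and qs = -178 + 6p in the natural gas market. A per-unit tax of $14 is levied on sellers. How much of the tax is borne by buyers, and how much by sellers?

Pre-tax equilibrium: p* = 870/13, q* = 2906/13.
Tax on sellers shifts supply to qs = -178 + 6(p − 14) = -262 + 6p.
257 - 0.5p = -262 + 6p gives buyer price pb = 1038/13; sellers receive ps = 1038/13 − 14 = 856/13.
New quantity: q = 257 − 0.5(1038/13) = 2822/13.
Buyer burden = 1038/13 − 870/13 = 168/13; seller burden = 870/13 − 856/13 = 14/13.

Buyers bear 168/13, sellers bear 14/13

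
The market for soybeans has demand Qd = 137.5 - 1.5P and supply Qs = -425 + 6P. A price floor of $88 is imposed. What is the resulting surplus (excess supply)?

Surplus = 97.5

Equilibrium price would be P* = 75, so the floor at 88 binds.
At P = 88: Qd = 5.5, Qs = 103.
Surplus = 103 − 5.5 = 97.5.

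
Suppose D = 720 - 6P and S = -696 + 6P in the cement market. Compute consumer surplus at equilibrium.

Equilibrium: 720 - 6P = -696 + 6P gives P* = 118, Q* = 12.
Demand choke price (D = 0): P = 120.
CS = ½(120 − 118)(12) = 12.

Consumer surplus = 12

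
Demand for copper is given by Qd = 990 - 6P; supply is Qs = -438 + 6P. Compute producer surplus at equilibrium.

Equilibrium: 990 - 6P = -438 + 6P gives P* = 119, Q* = 276.
Supply starts at P = 73 (where Qs = 0).
PS = ½(119 − 73)(276) = 6348.

Producer surplus = 6348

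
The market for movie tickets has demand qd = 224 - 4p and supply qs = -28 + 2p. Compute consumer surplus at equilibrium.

Consumer surplus = 392

Equilibrium: 224 - 4p = -28 + 2p gives p* = 42, q* = 56.
Demand choke price (qd = 0): p = 56.
CS = ½(56 − 42)(56) = 392.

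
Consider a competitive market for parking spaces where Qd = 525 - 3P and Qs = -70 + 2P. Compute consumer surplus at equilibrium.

Equilibrium: 525 - 3P = -70 + 2P gives P* = 119, Q* = 168.
Demand choke price (Qd = 0): P = 175.
CS = ½(175 − 119)(168) = 4704.

Consumer surplus = 4704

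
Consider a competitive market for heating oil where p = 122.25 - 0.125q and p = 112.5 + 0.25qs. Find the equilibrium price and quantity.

p* = 119, q* = 26

Set the two price expressions equal: 122.25 - 0.125q = 112.5 + 0.25q.
9.75 = 0.375q, so q* = 26.
p* = 122.25 − (0.125)(26) = 119.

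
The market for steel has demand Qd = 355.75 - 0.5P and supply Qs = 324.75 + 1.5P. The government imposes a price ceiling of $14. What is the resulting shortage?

Equilibrium price would be P* = 15.5, so the ceiling at 14 binds.
At P = 14: Qd = 355.75 − 0.5(14) = 348.75, Qs = 324.75 + 1.5(14) = 345.75.
Shortage = 348.75 − 345.75 = 3.

Shortage = 3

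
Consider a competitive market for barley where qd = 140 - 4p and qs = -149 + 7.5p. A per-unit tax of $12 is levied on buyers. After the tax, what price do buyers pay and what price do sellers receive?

Pre-tax equilibrium: p* = 578/23, q* = 908/23.
Tax on buyers shifts demand to qd = 140 − 4(p + 12) = 92 - 4p.
92 - 4p = -149 + 7.5p gives seller price ps = 482/23; buyers pay pb = 482/23 + 12 = 758/23.
New quantity: q = 140 − 4(758/23) = 188/23.

Buyers pay 758/23, sellers receive 482/23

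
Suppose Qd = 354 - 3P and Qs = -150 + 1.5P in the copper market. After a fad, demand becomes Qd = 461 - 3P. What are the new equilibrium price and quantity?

Original equilibrium: P* = 112, Q* = 18.
New equilibrium: 461 - 3P = -150 + 1.5P, so 611 = 4.5P and P' = 1222/9; Q' = 461 − 3(1222/9) = 161/3.

P' = 1222/9, Q' = 161/3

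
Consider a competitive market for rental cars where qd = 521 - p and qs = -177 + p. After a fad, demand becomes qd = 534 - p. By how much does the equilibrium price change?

Δp = 6.5

Original equilibrium: p* = 349, q* = 172.
New equilibrium: 534 - p = -177 + p, so 711 = 2p and p' = 355.5; q' = 534 − 1(355.5) = 178.5.
Change in price: 355.5 − 349 = 6.5.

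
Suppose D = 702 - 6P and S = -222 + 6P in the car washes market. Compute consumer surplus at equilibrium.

Equilibrium: 702 - 6P = -222 + 6P gives P* = 77, Q* = 240.
Demand choke price (D = 0): P = 117.
CS = ½(117 − 77)(240) = 4800.

Consumer surplus = 4800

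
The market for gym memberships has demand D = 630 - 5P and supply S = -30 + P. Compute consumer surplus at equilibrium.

Consumer surplus = 640

Equilibrium: 630 - 5P = -30 + P gives P* = 110, Q* = 80.
Demand choke price (D = 0): P = 126.
CS = ½(126 − 110)(80) = 640.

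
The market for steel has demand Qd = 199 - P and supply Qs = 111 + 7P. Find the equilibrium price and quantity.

P* = 11, Q* = 188

Set Qd = Qs: 199 - P = 111 + 7P.
88 = 8P, so P* = 11.
Q* = 199 − 1(11) = 188.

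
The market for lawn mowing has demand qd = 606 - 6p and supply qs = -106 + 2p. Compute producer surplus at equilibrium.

Equilibrium: 606 - 6p = -106 + 2p gives p* = 89, q* = 72.
Supply starts at p = 53 (where qs = 0).
PS = ½(89 − 53)(72) = 1296.

Producer surplus = 1296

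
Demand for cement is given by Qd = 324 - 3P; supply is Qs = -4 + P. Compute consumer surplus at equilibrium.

Equilibrium: 324 - 3P = -4 + P gives P* = 82, Q* = 78.
Demand choke price (Qd = 0): P = 108.
CS = ½(108 − 82)(78) = 1014.

Consumer surplus = 1014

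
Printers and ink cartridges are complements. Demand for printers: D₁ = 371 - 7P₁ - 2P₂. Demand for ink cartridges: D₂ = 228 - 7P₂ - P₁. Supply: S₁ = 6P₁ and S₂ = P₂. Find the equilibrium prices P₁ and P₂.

Market 1: 371 - 7P₁ - 2P₂ = 6P₁ → 13P₁ + 2P₂ = 371.
Market 2: 8P₂ + P₁ = 228.
Eliminating P₂: 8×(1) − 2×(2) gives 102P₁ = 2512, so P₁ = 1256/51.
Back-substitute into (2): P₂ = (228 − 1×1256/51) / 8 = 2593/102.

P₁ = 1256/51, P₂ = 2593/102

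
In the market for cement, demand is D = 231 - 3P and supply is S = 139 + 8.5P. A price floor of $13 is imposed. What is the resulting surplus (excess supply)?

Surplus = 57.5

Equilibrium price would be P* = 8, so the floor at 13 binds.
At P = 13: D = 192, S = 249.5.
Surplus = 249.5 − 192 = 57.5.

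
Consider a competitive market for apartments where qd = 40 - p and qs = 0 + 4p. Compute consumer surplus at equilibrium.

Equilibrium: 40 - p = 0 + 4p gives p* = 8, q* = 32.
Demand choke price (qd = 0): p = 40.
CS = ½(40 − 8)(32) = 512.

Consumer surplus = 512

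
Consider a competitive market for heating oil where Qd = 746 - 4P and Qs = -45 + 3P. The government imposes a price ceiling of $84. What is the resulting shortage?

Shortage = 203

Equilibrium price would be P* = 113, so the ceiling at 84 binds.
At P = 84: Qd = 746 − 4(84) = 410, Qs = -45 + 3(84) = 207.
Shortage = 410 − 207 = 203.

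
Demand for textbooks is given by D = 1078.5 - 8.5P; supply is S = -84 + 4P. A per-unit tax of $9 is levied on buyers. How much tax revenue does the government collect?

Pre-tax equilibrium: P* = 93, Q* = 288.
Tax on buyers shifts demand to D = 1078.5 − 8.5(P + 9) = 1002 - 8.5P.
1002 - 8.5P = -84 + 4P gives seller price Ps = 86.88; buyers pay Pb = 86.88 + 9 = 95.88.
New quantity: Q = 1078.5 − 8.5(95.88) = 263.52.
Revenue = 9 × 263.52 = 2371.68.

Tax revenue = 2371.68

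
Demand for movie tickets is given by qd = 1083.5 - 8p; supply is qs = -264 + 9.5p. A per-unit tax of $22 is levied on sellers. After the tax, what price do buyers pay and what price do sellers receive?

Pre-tax equilibrium: p* = 77, q* = 467.5.
Tax on sellers shifts supply to qs = -264 + 9.5(p − 22) = -473 + 9.5p.
1083.5 - 8p = -473 + 9.5p gives buyer price pb = 3113/35; sellers receive ps = 3113/35 − 22 = 2343/35.
New quantity: q = 1083.5 − 8(3113/35) = 26037/70.

Buyers pay 3113/35, sellers receive 2343/35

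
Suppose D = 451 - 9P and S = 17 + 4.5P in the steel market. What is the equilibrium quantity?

Q* = 485/3

Set D = S: 451 - 9P = 17 + 4.5P.
434 = 13.5P, so P* = 868/27.
Q* = 451 − 9(868/27) = 485/3.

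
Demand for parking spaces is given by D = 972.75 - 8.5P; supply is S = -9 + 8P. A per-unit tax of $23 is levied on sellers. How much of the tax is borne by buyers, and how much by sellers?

Buyers bear 368/33, sellers bear 391/33

Pre-tax equilibrium: P* = 59.5, Q* = 467.
Tax on sellers shifts supply to S = -9 + 8(P − 23) = -193 + 8P.
972.75 - 8.5P = -193 + 8P gives buyer price Pb = 4663/66; sellers receive Ps = 4663/66 − 23 = 3145/66.
New quantity: Q = 972.75 − 8.5(4663/66) = 12283/33.
Buyer burden = 4663/66 − 59.5 = 368/33; seller burden = 59.5 − 3145/66 = 391/33.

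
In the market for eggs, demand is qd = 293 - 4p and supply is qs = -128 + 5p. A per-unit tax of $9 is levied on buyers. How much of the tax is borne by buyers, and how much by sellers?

Buyers bear $5, sellers bear $4

Pre-tax equilibrium: p* = 421/9, q* = 953/9.
Tax on buyers shifts demand to qd = 293 − 4(p + 9) = 257 - 4p.
257 - 4p = -128 + 5p gives seller price ps = 385/9; buyers pay pb = 385/9 + 9 = 466/9.
New quantity: q = 293 − 4(466/9) = 773/9.
Buyer burden = 466/9 − 421/9 = 5; seller burden = 421/9 − 385/9 = 4.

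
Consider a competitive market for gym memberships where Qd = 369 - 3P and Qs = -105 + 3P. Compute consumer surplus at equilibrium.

Equilibrium: 369 - 3P = -105 + 3P gives P* = 79, Q* = 132.
Demand choke price (Qd = 0): P = 123.
CS = ½(123 − 79)(132) = 2904.

Consumer surplus = 2904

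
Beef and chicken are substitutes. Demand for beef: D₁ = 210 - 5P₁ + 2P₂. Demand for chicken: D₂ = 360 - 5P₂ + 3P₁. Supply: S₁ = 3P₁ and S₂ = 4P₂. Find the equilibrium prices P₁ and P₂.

Market 1: 210 - 5P₁ + 2P₂ = 3P₁ → 8P₁ - 2P₂ = 210.
Market 2: 9P₂ - 3P₁ = 360.
Eliminating P₂: 9×(1) + 2×(2) gives 66P₁ = 2610, so P₁ = 435/11.
Back-substitute into (2): P₂ = (360 + 3×435/11) / 9 = 585/11.

P₁ = 435/11, P₂ = 585/11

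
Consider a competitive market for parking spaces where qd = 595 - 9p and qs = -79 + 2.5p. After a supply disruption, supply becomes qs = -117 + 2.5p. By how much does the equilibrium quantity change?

Original equilibrium: p* = 1348/23, q* = 1553/23.
New equilibrium: 595 - 9p = -117 + 2.5p, so 712 = 11.5p and p' = 1424/23; q' = 595 − 9(1424/23) = 869/23.
Change in quantity: 869/23 − 1553/23 = -684/23.

Δq = -684/23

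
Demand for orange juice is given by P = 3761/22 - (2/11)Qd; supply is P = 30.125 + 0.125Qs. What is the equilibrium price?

Set the two price expressions equal: 3761/22 - (2/11)Q = 30.125 + 0.125Q.
12393/88 = (27/88)Q, so Q* = 459.
P* = 3761/22 − (2/11)(459) = 87.5.

P* = 87.5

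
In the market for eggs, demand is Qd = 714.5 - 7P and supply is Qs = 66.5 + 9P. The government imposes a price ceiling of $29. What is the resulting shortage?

Equilibrium price would be P* = 40.5, so the ceiling at 29 binds.
At P = 29: Qd = 714.5 − 7(29) = 511.5, Qs = 66.5 + 9(29) = 327.5.
Shortage = 511.5 − 327.5 = 184.

Shortage = 184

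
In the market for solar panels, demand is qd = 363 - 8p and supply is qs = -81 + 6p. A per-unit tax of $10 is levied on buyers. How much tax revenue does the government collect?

Tax revenue = 750

Pre-tax equilibrium: p* = 222/7, q* = 765/7.
Tax on buyers shifts demand to qd = 363 − 8(p + 10) = 283 - 8p.
283 - 8p = -81 + 6p gives seller price ps = 26; buyers pay pb = 26 + 10 = 36.
New quantity: q = 363 − 8(36) = 75.
Revenue = 10 × 75 = 750.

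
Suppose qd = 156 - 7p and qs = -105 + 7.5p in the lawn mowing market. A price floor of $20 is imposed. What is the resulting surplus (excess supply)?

Equilibrium price would be p* = 18, so the floor at 20 binds.
At p = 20: qd = 16, qs = 45.
Surplus = 45 − 16 = 29.

Surplus = 29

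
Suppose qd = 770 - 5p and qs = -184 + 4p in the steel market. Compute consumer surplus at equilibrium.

Equilibrium: 770 - 5p = -184 + 4p gives p* = 106, q* = 240.
Demand choke price (qd = 0): p = 154.
CS = ½(154 − 106)(240) = 5760.

Consumer surplus = 5760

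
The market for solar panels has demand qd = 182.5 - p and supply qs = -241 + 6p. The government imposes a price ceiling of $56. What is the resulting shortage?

Shortage = 31.5

Equilibrium price would be p* = 60.5, so the ceiling at 56 binds.
At p = 56: qd = 182.5 − 1(56) = 126.5, qs = -241 + 6(56) = 95.
Shortage = 126.5 − 95 = 31.5.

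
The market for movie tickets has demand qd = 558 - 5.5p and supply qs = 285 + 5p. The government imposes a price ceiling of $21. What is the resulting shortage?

Equilibrium price would be p* = 26, so the ceiling at 21 binds.
At p = 21: qd = 558 − 5.5(21) = 442.5, qs = 285 + 5(21) = 390.
Shortage = 442.5 − 390 = 52.5.

Shortage = 52.5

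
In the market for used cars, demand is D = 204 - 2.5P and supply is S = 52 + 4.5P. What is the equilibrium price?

Set D = S: 204 - 2.5P = 52 + 4.5P.
152 = 7P, so P* = 152/7.
Q* = 204 − 2.5(152/7) = 1048/7.

P* = 152/7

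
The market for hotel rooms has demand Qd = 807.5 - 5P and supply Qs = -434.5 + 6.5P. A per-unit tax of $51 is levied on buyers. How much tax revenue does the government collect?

Tax revenue = 289425/46

Pre-tax equilibrium: P* = 108, Q* = 267.5.
Tax on buyers shifts demand to Qd = 807.5 − 5(P + 51) = 552.5 - 5P.
552.5 - 5P = -434.5 + 6.5P gives seller price Ps = 1974/23; buyers pay Pb = 1974/23 + 51 = 3147/23.
New quantity: Q = 807.5 − 5(3147/23) = 5675/46.
Revenue = 51 × 5675/46 = 289425/46.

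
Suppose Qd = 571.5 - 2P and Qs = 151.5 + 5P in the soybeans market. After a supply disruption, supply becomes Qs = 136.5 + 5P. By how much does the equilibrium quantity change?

Original equilibrium: P* = 60, Q* = 451.5.
New equilibrium: 571.5 - 2P = 136.5 + 5P, so 435 = 7P and P' = 435/7; Q' = 571.5 − 2(435/7) = 6261/14.
Change in quantity: 6261/14 − 451.5 = -30/7.

ΔQ = -30/7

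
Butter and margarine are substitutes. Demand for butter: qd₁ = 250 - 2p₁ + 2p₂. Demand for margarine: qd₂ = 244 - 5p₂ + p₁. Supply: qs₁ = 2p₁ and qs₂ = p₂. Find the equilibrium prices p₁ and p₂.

p₁ = 994/11, p₂ = 613/11

Market 1: 250 - 2p₁ + 2p₂ = 2p₁ → 4p₁ - 2p₂ = 250.
Market 2: 6p₂ - p₁ = 244.
Eliminating p₂: 6×(1) + 2×(2) gives 22p₁ = 1988, so p₁ = 994/11.
Back-substitute into (2): p₂ = (244 + 1×994/11) / 6 = 613/11.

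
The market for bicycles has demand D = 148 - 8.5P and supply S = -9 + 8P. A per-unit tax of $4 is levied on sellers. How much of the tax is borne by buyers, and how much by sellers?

Buyers bear 64/33, sellers bear 68/33

Pre-tax equilibrium: P* = 314/33, Q* = 2215/33.
Tax on sellers shifts supply to S = -9 + 8(P − 4) = -41 + 8P.
148 - 8.5P = -41 + 8P gives buyer price Pb = 126/11; sellers receive Ps = 126/11 − 4 = 82/11.
New quantity: Q = 148 − 8.5(126/11) = 557/11.
Buyer burden = 126/11 − 314/33 = 64/33; seller burden = 314/33 − 82/11 = 68/33.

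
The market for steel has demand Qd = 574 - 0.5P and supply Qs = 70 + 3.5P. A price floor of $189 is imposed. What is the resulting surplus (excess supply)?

Surplus = 252

Equilibrium price would be P* = 126, so the floor at 189 binds.
At P = 189: Qd = 479.5, Qs = 731.5.
Surplus = 731.5 − 479.5 = 252.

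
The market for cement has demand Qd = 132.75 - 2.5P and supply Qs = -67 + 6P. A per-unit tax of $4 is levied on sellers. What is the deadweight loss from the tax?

Deadweight loss = 240/17

Pre-tax equilibrium: P* = 23.5, Q* = 74.
Tax on sellers shifts supply to Qs = -67 + 6(P − 4) = -91 + 6P.
132.75 - 2.5P = -91 + 6P gives buyer price Pb = 895/34; sellers receive Ps = 895/34 − 4 = 759/34.
New quantity: Q = 132.75 − 2.5(895/34) = 1138/17.
DWL = ½ × 4 × (74 − 1138/17) = 240/17.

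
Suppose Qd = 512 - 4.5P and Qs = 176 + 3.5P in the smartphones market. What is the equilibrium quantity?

Set Qd = Qs: 512 - 4.5P = 176 + 3.5P.
336 = 8P, so P* = 42.
Q* = 512 − 4.5(42) = 323.

Q* = 323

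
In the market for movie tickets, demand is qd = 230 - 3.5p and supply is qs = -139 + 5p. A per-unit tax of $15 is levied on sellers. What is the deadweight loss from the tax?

Pre-tax equilibrium: p* = 738/17, q* = 1327/17.
Tax on sellers shifts supply to qs = -139 + 5(p − 15) = -214 + 5p.
230 - 3.5p = -214 + 5p gives buyer price pb = 888/17; sellers receive ps = 888/17 − 15 = 633/17.
New quantity: q = 230 − 3.5(888/17) = 802/17.
DWL = ½ × 15 × (1327/17 − 802/17) = 7875/34.

Deadweight loss = 7875/34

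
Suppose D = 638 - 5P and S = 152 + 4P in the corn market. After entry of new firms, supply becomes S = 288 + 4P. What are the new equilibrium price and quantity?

P' = 350/9, Q' = 3992/9

Original equilibrium: P* = 54, Q* = 368.
New equilibrium: 638 - 5P = 288 + 4P, so 350 = 9P and P' = 350/9; Q' = 638 − 5(350/9) = 3992/9.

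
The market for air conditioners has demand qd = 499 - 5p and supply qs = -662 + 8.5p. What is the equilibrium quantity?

Set qd = qs: 499 - 5p = -662 + 8.5p.
1161 = 13.5p, so p* = 86.
q* = 499 − 5(86) = 69.

q* = 69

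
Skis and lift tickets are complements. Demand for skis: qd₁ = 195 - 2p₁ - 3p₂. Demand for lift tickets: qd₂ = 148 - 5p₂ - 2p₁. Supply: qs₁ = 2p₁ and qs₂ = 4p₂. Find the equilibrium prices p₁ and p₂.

Market 1: 195 - 2p₁ - 3p₂ = 2p₁ → 4p₁ + 3p₂ = 195.
Market 2: 9p₂ + 2p₁ = 148.
Eliminating p₂: 9×(1) − 3×(2) gives 30p₁ = 1311, so p₁ = 43.7.
Back-substitute into (2): p₂ = (148 − 2×43.7) / 9 = 101/15.

p₁ = 43.7, p₂ = 101/15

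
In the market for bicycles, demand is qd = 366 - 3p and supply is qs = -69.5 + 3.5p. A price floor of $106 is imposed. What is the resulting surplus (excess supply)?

Surplus = 253.5

Equilibrium price would be p* = 67, so the floor at 106 binds.
At p = 106: qd = 48, qs = 301.5.
Surplus = 301.5 − 48 = 253.5.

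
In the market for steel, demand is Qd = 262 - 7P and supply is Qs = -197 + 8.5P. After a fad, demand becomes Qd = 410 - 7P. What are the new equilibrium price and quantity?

P' = 1214/31, Q' = 4212/31

Original equilibrium: P* = 918/31, Q* = 1696/31.
New equilibrium: 410 - 7P = -197 + 8.5P, so 607 = 15.5P and P' = 1214/31; Q' = 410 − 7(1214/31) = 4212/31.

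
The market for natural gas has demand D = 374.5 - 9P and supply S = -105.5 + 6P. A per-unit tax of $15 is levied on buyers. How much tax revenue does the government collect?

Tax revenue = 487.5

Pre-tax equilibrium: P* = 32, Q* = 86.5.
Tax on buyers shifts demand to D = 374.5 − 9(P + 15) = 239.5 - 9P.
239.5 - 9P = -105.5 + 6P gives seller price Ps = 23; buyers pay Pb = 23 + 15 = 38.
New quantity: Q = 374.5 − 9(38) = 32.5.
Revenue = 15 × 32.5 = 487.5.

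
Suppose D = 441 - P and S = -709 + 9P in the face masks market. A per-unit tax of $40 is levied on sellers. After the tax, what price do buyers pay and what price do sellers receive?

Pre-tax equilibrium: P* = 115, Q* = 326.
Tax on sellers shifts supply to S = -709 + 9(P − 40) = -1069 + 9P.
441 - P = -1069 + 9P gives buyer price Pb = 151; sellers receive Ps = 151 − 40 = 111.
New quantity: Q = 441 − 1(151) = 290.

Buyers pay $151, sellers receive $111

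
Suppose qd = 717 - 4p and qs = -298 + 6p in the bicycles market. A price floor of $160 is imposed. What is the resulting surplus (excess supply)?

Equilibrium price would be p* = 101.5, so the floor at 160 binds.
At p = 160: qd = 77, qs = 662.
Surplus = 662 − 77 = 585.

Surplus = 585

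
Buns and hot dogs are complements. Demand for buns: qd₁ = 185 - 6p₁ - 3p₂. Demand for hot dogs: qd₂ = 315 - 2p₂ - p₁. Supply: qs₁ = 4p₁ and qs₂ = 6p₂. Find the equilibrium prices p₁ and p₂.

Market 1: 185 - 6p₁ - 3p₂ = 4p₁ → 10p₁ + 3p₂ = 185.
Market 2: 8p₂ + p₁ = 315.
Eliminating p₂: 8×(1) − 3×(2) gives 77p₁ = 535, so p₁ = 535/77.
Back-substitute into (2): p₂ = (315 − 1×535/77) / 8 = 2965/77.

p₁ = 535/77, p₂ = 2965/77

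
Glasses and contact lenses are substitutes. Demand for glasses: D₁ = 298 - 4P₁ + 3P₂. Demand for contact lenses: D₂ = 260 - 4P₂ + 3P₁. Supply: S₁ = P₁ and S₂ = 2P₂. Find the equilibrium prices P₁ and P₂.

Market 1: 298 - 4P₁ + 3P₂ = P₁ → 5P₁ - 3P₂ = 298.
Market 2: 6P₂ - 3P₁ = 260.
Eliminating P₂: 6×(1) + 3×(2) gives 21P₁ = 2568, so P₁ = 856/7.
Back-substitute into (2): P₂ = (260 + 3×856/7) / 6 = 2194/21.

P₁ = 856/7, P₂ = 2194/21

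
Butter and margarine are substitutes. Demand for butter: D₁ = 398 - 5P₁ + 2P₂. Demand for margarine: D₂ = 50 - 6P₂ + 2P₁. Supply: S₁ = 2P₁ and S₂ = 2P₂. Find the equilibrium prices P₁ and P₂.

P₁ = 821/13, P₂ = 573/26

Market 1: 398 - 5P₁ + 2P₂ = 2P₁ → 7P₁ - 2P₂ = 398.
Market 2: 8P₂ - 2P₁ = 50.
Eliminating P₂: 8×(1) + 2×(2) gives 52P₁ = 3284, so P₁ = 821/13.
Back-substitute into (2): P₂ = (50 + 2×821/13) / 8 = 573/26.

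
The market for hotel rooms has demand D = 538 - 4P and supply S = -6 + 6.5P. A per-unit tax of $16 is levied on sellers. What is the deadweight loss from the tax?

Deadweight loss = 6656/21

Pre-tax equilibrium: P* = 1088/21, Q* = 6946/21.
Tax on sellers shifts supply to S = -6 + 6.5(P − 16) = -110 + 6.5P.
538 - 4P = -110 + 6.5P gives buyer price Pb = 432/7; sellers receive Ps = 432/7 − 16 = 320/7.
New quantity: Q = 538 − 4(432/7) = 2038/7.
DWL = ½ × 16 × (6946/21 − 2038/7) = 6656/21.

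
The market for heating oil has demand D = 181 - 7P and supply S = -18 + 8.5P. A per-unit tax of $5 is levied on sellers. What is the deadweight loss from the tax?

Deadweight loss = 2975/62

Pre-tax equilibrium: P* = 398/31, Q* = 2825/31.
Tax on sellers shifts supply to S = -18 + 8.5(P − 5) = -60.5 + 8.5P.
181 - 7P = -60.5 + 8.5P gives buyer price Pb = 483/31; sellers receive Ps = 483/31 − 5 = 328/31.
New quantity: Q = 181 − 7(483/31) = 2230/31.
DWL = ½ × 5 × (2825/31 − 2230/31) = 2975/62.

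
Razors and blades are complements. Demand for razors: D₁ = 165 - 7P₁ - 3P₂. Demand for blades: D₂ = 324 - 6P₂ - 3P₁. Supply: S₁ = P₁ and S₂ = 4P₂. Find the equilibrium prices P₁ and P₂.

Market 1: 165 - 7P₁ - 3P₂ = P₁ → 8P₁ + 3P₂ = 165.
Market 2: 10P₂ + 3P₁ = 324.
Eliminating P₂: 10×(1) − 3×(2) gives 71P₁ = 678, so P₁ = 678/71.
Back-substitute into (2): P₂ = (324 − 3×678/71) / 10 = 2097/71.

P₁ = 678/71, P₂ = 2097/71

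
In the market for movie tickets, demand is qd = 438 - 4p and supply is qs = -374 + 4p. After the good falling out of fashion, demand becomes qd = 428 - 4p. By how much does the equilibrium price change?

Δp = -1.25

Original equilibrium: p* = 101.5, q* = 32.
New equilibrium: 428 - 4p = -374 + 4p, so 802 = 8p and p' = 100.25; q' = 428 − 4(100.25) = 27.
Change in price: 100.25 − 101.5 = -1.25.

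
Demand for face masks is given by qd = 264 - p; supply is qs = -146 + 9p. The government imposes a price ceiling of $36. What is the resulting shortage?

Equilibrium price would be p* = 41, so the ceiling at 36 binds.
At p = 36: qd = 264 − 1(36) = 228, qs = -146 + 9(36) = 178.
Shortage = 228 − 178 = 50.

Shortage = 50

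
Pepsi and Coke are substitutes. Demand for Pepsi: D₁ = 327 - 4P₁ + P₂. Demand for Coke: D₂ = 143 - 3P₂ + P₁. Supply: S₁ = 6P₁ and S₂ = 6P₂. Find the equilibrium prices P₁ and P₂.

Market 1: 327 - 4P₁ + P₂ = 6P₁ → 10P₁ - P₂ = 327.
Market 2: 9P₂ - P₁ = 143.
Eliminating P₂: 9×(1) + 1×(2) gives 89P₁ = 3086, so P₁ = 3086/89.
Back-substitute into (2): P₂ = (143 + 1×3086/89) / 9 = 1757/89.

P₁ = 3086/89, P₂ = 1757/89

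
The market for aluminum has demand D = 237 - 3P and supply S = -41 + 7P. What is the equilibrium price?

Set D = S: 237 - 3P = -41 + 7P.
278 = 10P, so P* = 27.8.
Q* = 237 − 3(27.8) = 153.6.

P* = 27.8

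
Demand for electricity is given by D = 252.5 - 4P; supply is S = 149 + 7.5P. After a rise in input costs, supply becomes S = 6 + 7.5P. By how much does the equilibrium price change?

Original equilibrium: P* = 9, Q* = 216.5.
New equilibrium: 252.5 - 4P = 6 + 7.5P, so 246.5 = 11.5P and P' = 493/23; Q' = 252.5 − 4(493/23) = 7671/46.
Change in price: 493/23 − 9 = 286/23.

ΔP = 286/23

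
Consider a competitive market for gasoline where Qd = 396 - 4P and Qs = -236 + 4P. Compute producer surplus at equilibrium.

Equilibrium: 396 - 4P = -236 + 4P gives P* = 79, Q* = 80.
Supply starts at P = 59 (where Qs = 0).
PS = ½(79 − 59)(80) = 800.

Producer surplus = 800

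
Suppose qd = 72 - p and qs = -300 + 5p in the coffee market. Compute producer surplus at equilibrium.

Equilibrium: 72 - p = -300 + 5p gives p* = 62, q* = 10.
Supply starts at p = 60 (where qs = 0).
PS = ½(62 − 60)(10) = 10.

Producer surplus = 10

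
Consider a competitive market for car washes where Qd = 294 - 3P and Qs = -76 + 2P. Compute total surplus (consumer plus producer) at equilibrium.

Equilibrium: 294 - 3P = -76 + 2P gives P* = 74, Q* = 72.
Demand choke price: P = 98; supply starts at P = 38.
CS = ½(98 − 74)(72) = 864; PS = ½(74 − 38)(72) = 1296.

Total surplus = 2160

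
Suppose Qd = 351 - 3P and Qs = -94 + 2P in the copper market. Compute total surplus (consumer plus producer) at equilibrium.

Equilibrium: 351 - 3P = -94 + 2P gives P* = 89, Q* = 84.
Demand choke price: P = 117; supply starts at P = 47.
CS = ½(117 − 89)(84) = 1176; PS = ½(89 − 47)(84) = 1764.

Total surplus = 2940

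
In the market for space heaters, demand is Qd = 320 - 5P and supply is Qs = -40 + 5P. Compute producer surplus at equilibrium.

Producer surplus = 1960

Equilibrium: 320 - 5P = -40 + 5P gives P* = 36, Q* = 140.
Supply starts at P = 8 (where Qs = 0).
PS = ½(36 − 8)(140) = 1960.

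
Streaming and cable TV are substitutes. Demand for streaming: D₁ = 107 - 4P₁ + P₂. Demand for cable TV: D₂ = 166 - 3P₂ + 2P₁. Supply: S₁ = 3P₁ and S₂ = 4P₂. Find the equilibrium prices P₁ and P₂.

P₁ = 915/47, P₂ = 1376/47

Market 1: 107 - 4P₁ + P₂ = 3P₁ → 7P₁ - P₂ = 107.
Market 2: 7P₂ - 2P₁ = 166.
Eliminating P₂: 7×(1) + 1×(2) gives 47P₁ = 915, so P₁ = 915/47.
Back-substitute into (2): P₂ = (166 + 2×915/47) / 7 = 1376/47.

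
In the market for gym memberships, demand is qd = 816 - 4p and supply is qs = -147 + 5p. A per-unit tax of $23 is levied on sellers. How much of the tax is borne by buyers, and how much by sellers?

Buyers bear 115/9, sellers bear 92/9

Pre-tax equilibrium: p* = 107, q* = 388.
Tax on sellers shifts supply to qs = -147 + 5(p − 23) = -262 + 5p.
816 - 4p = -262 + 5p gives buyer price pb = 1078/9; sellers receive ps = 1078/9 − 23 = 871/9.
New quantity: q = 816 − 4(1078/9) = 3032/9.
Buyer burden = 1078/9 − 107 = 115/9; seller burden = 107 − 871/9 = 92/9.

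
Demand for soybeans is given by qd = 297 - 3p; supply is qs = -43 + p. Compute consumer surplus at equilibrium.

Equilibrium: 297 - 3p = -43 + p gives p* = 85, q* = 42.
Demand choke price (qd = 0): p = 99.
CS = ½(99 − 85)(42) = 294.

Consumer surplus = 294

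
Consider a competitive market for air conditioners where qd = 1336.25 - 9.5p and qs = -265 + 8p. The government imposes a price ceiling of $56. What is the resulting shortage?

Shortage = 621.25

Equilibrium price would be p* = 91.5, so the ceiling at 56 binds.
At p = 56: qd = 1336.25 − 9.5(56) = 804.25, qs = -265 + 8(56) = 183.
Shortage = 804.25 − 183 = 621.25.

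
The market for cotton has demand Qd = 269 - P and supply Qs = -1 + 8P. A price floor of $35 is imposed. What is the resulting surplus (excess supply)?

Equilibrium price would be P* = 30, so the floor at 35 binds.
At P = 35: Qd = 234, Qs = 279.
Surplus = 279 − 234 = 45.

Surplus = 45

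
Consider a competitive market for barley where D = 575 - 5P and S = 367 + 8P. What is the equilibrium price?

Set D = S: 575 - 5P = 367 + 8P.
208 = 13P, so P* = 16.
Q* = 575 − 5(16) = 495.

P* = 16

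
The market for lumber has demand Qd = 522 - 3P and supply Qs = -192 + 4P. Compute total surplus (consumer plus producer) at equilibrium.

Equilibrium: 522 - 3P = -192 + 4P gives P* = 102, Q* = 216.
Demand choke price: P = 174; supply starts at P = 48.
CS = ½(174 − 102)(216) = 7776; PS = ½(102 − 48)(216) = 5832.

Total surplus = 13608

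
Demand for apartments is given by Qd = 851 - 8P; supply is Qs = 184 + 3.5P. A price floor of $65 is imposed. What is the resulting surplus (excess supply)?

Equilibrium price would be P* = 58, so the floor at 65 binds.
At P = 65: Qd = 331, Qs = 411.5.
Surplus = 411.5 − 331 = 80.5.

Surplus = 80.5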